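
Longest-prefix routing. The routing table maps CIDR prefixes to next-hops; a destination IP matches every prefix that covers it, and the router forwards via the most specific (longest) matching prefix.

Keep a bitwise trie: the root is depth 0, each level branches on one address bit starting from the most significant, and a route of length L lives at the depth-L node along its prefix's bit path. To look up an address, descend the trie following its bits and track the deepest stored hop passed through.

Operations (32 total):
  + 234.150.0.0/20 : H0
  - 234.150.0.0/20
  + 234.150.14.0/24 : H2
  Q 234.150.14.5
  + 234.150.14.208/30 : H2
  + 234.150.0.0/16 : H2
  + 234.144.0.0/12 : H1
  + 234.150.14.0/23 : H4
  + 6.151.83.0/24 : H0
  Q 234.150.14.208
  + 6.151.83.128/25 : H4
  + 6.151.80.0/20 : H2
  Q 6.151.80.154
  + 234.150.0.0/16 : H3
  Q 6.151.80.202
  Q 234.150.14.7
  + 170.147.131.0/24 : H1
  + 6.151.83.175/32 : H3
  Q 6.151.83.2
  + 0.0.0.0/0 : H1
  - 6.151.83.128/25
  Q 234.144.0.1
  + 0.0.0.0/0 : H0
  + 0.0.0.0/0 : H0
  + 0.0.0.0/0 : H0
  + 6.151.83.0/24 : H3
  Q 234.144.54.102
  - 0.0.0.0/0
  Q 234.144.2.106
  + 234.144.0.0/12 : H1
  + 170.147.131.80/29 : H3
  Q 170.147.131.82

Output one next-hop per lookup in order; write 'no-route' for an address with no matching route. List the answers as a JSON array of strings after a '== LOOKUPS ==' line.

Process each operation:
  add 234.150.0.0/20 -> H0 at depth 20
  del 234.150.0.0/20 (clear depth 20)
  add 234.150.14.0/24 -> H2 at depth 24
  Q 234.150.14.5: descend 111010101001011000001110 ; hops seen [H2] ; pick H2
  add 234.150.14.208/30 -> H2 at depth 30
  add 234.150.0.0/16 -> H2 at depth 16
  add 234.144.0.0/12 -> H1 at depth 12
  add 234.150.14.0/23 -> H4 at depth 23
  add 6.151.83.0/24 -> H0 at depth 24
  Q 234.150.14.208: descend 111010101001011000001110110100 ; hops seen [H1,H2,H4,H2,H2] ; pick H2
  add 6.151.83.128/25 -> H4 at depth 25
  add 6.151.80.0/20 -> H2 at depth 20
  Q 6.151.80.154: descend 0000011010010111010100 ; hops seen [H2] ; pick H2
  add 234.150.0.0/16 -> H3 at depth 16
  Q 6.151.80.202: descend 0000011010010111010100 ; hops seen [H2] ; pick H2
  Q 234.150.14.7: descend 111010101001011000001110 ; hops seen [H1,H3,H4,H2] ; pick H2
  add 170.147.131.0/24 -> H1 at depth 24
  add 6.151.83.175/32 -> H3 at depth 32
  Q 6.151.83.2: descend 000001101001011101010011 ; hops seen [H2,H0] ; pick H0
  add 0.0.0.0/0 -> H1 at depth 0
  del 6.151.83.128/25 (clear depth 25)
  Q 234.144.0.1: descend 1110101010010 ; hops seen [H1,H1] ; pick H1
  add 0.0.0.0/0 -> H0 at depth 0
  add 0.0.0.0/0 -> H0 at depth 0
  add 0.0.0.0/0 -> H0 at depth 0
  add 6.151.83.0/24 -> H3 at depth 24
  Q 234.144.54.102: descend 1110101010010 ; hops seen [H0,H1] ; pick H1
  del 0.0.0.0/0 (clear depth 0)
  Q 234.144.2.106: descend 1110101010010 ; hops seen [H1] ; pick H1
  add 234.144.0.0/12 -> H1 at depth 12
  add 170.147.131.80/29 -> H3 at depth 29
  Q 170.147.131.82: descend 10101010100100111000001101010 ; hops seen [H1,H3] ; pick H3

== LOOKUPS ==
["H2","H2","H2","H2","H2","H0","H1","H1","H1","H3"]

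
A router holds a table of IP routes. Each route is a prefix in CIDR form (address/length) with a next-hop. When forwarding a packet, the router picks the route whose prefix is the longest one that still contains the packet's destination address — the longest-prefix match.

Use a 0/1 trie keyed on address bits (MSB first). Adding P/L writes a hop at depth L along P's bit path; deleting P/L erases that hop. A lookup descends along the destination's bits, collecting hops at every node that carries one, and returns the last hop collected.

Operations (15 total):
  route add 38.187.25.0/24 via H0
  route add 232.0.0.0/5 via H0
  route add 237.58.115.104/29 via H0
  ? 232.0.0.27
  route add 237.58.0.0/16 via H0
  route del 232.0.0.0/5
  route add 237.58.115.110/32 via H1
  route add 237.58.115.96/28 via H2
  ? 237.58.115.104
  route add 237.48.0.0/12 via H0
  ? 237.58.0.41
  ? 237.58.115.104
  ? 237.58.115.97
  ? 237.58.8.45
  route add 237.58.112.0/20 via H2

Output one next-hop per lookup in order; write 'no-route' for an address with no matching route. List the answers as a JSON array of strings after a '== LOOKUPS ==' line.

Apply in order:
  + 38.187.25.0/24 (H0) depth=24
  + 232.0.0.0/5 (H0) depth=5
  + 237.58.115.104/29 (H0) depth=29
  lookup 232.0.0.27: bits 11101 walk d0:-→d1:-→d2:-→d3:-→d4:-→d5:H0 -> H0
  + 237.58.0.0/16 (H0) depth=16
  del 232.0.0.0/5 (clear depth 5)
  + 237.58.115.110/32 (H1) depth=32
  + 237.58.115.96/28 (H2) depth=28
  lookup 237.58.115.104: bits 11101101001110100111001101101 walk d0:-→d1:-→d2:-→d3:-→d4:-→d5:-→d6:-→d7:-→d8:-→d9:-→d10:-→d11:-→d12:-→d13:-→d14:-→d15:-→d16:H0→d17:-→d18:-→d19:-→d20:-→d21:-→d22:-→d23:-→d24:-→d25:-→d26:-→d27:-→d28:H2→d29:H0 -> H0
  + 237.48.0.0/12 (H0) depth=12
  lookup 237.58.0.41: bits 11101101001110100 walk d0:-→d1:-→d2:-→d3:-→d4:-→d5:-→d6:-→d7:-→d8:-→d9:-→d10:-→d11:-→d12:H0→d13:-→d14:-→d15:-→d16:H0→d17:- -> H0
  lookup 237.58.115.104: bits 11101101001110100111001101101 walk d0:-→d1:-→d2:-→d3:-→d4:-→d5:-→d6:-→d7:-→d8:-→d9:-→d10:-→d11:-→d12:H0→d13:-→d14:-→d15:-→d16:H0→d17:-→d18:-→d19:-→d20:-→d21:-→d22:-→d23:-→d24:-→d25:-→d26:-→d27:-→d28:H2→d29:H0 -> H0
  lookup 237.58.115.97: bits 1110110100111010011100110110 walk d0:-→d1:-→d2:-→d3:-→d4:-→d5:-→d6:-→d7:-→d8:-→d9:-→d10:-→d11:-→d12:H0→d13:-→d14:-→d15:-→d16:H0→d17:-→d18:-→d19:-→d20:-→d21:-→d22:-→d23:-→d24:-→d25:-→d26:-→d27:-→d28:H2 -> H2
  lookup 237.58.8.45: bits 11101101001110100 walk d0:-→d1:-→d2:-→d3:-→d4:-→d5:-→d6:-→d7:-→d8:-→d9:-→d10:-→d11:-→d12:H0→d13:-→d14:-→d15:-→d16:H0→d17:- -> H0
  + 237.58.112.0/20 (H2) depth=20

== LOOKUPS ==
["H0","H0","H0","H0","H2","H0"]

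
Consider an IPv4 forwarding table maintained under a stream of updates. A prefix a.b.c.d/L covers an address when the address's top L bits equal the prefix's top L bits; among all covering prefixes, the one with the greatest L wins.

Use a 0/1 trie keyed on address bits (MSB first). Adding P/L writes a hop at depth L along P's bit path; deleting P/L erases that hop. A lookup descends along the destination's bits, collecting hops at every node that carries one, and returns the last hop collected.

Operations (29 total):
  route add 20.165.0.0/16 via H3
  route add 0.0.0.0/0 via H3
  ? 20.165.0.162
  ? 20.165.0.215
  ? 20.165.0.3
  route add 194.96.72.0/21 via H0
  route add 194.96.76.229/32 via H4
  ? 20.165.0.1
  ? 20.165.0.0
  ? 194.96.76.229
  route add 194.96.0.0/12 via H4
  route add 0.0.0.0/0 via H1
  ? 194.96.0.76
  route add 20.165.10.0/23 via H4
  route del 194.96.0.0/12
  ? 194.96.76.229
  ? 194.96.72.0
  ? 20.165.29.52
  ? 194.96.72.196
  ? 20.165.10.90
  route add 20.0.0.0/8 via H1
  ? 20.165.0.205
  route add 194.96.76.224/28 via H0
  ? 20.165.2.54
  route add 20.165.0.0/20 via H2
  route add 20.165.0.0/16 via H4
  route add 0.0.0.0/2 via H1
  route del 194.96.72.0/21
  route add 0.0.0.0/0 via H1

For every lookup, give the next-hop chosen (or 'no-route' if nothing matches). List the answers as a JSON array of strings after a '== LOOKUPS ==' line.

Trace:
  + 20.165.0.0/16 (H3) depth=16
  + 0.0.0.0/0 (H3) depth=0
  Q 20.165.0.162: descend 0001010010100101 ; hops seen [H3,H3] ; pick H3
  Q 20.165.0.215: descend 0001010010100101 ; hops seen [H3,H3] ; pick H3
  Q 20.165.0.3: descend 0001010010100101 ; hops seen [H3,H3] ; pick H3
  + 194.96.72.0/21 (H0) depth=21
  + 194.96.76.229/32 (H4) depth=32
  Q 20.165.0.1: descend 0001010010100101 ; hops seen [H3,H3] ; pick H3
  Q 20.165.0.0: descend 0001010010100101 ; hops seen [H3,H3] ; pick H3
  Q 194.96.76.229: descend 11000010011000000100110011100101 ; hops seen [H3,H0,H4] ; pick H4
  + 194.96.0.0/12 (H4) depth=12
  + 0.0.0.0/0 (H1) depth=0
  Q 194.96.0.76: descend 11000010011000000 ; hops seen [H1,H4] ; pick H4
  + 20.165.10.0/23 (H4) depth=23
  - 194.96.0.0/12 clear@12
  Q 194.96.76.229: descend 11000010011000000100110011100101 ; hops seen [H1,H0,H4] ; pick H4
  Q 194.96.72.0: descend 110000100110000001001 ; hops seen [H1,H0] ; pick H0
  Q 20.165.29.52: descend 0001010010100101000 ; hops seen [H1,H3] ; pick H3
  Q 194.96.72.196: descend 110000100110000001001 ; hops seen [H1,H0] ; pick H0
  Q 20.165.10.90: descend 00010100101001010000101 ; hops seen [H1,H3,H4] ; pick H4
  + 20.0.0.0/8 (H1) depth=8
  Q 20.165.0.205: descend 00010100101001010000 ; hops seen [H1,H1,H3] ; pick H3
  + 194.96.76.224/28 (H0) depth=28
  Q 20.165.2.54: descend 00010100101001010000 ; hops seen [H1,H1,H3] ; pick H3
  + 20.165.0.0/20 (H2) depth=20
  + 20.165.0.0/16 (H4) depth=16
  + 0.0.0.0/2 (H1) depth=2
  - 194.96.72.0/21 clear@21
  + 0.0.0.0/0 (H1) depth=0

== LOOKUPS ==
["H3","H3","H3","H3","H3","H4","H4","H4","H0","H3","H0","H4","H3","H3"]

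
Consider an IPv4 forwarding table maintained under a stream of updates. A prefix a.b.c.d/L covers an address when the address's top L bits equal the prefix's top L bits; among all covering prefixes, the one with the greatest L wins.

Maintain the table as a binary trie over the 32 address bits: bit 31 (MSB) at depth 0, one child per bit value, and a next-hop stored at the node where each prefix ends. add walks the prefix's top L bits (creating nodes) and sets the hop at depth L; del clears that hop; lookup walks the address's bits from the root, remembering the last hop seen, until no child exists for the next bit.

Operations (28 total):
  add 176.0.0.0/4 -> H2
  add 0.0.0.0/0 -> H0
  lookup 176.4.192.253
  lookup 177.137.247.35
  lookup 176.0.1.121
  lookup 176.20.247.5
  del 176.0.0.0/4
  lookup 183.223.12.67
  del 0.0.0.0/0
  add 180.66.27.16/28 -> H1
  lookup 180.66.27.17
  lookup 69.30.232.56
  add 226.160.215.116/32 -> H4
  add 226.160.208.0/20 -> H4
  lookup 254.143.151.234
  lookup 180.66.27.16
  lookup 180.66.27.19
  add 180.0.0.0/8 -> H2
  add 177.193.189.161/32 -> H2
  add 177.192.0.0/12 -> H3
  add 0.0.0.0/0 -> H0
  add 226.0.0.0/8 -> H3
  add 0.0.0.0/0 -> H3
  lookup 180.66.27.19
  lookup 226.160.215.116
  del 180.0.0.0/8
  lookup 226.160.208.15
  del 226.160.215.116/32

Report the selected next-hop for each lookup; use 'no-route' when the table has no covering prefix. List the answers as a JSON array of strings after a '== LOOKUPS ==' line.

Trace:
  + 176.0.0.0/4 (H2) depth=4
  + 0.0.0.0/0 (H0) depth=0
  lookup 176.4.192.253: bits 1011 walk d0:H0→d1:-→d2:-→d3:-→d4:H2 -> H2
  lookup 177.137.247.35: bits 1011 walk d0:H0→d1:-→d2:-→d3:-→d4:H2 -> H2
  lookup 176.0.1.121: bits 1011 walk d0:H0→d1:-→d2:-→d3:-→d4:H2 -> H2
  lookup 176.20.247.5: bits 1011 walk d0:H0→d1:-→d2:-→d3:-→d4:H2 -> H2
  - 176.0.0.0/4 clear@4
  lookup 183.223.12.67: bits 1011 walk d0:H0→d1:-→d2:-→d3:-→d4:- -> H0
  - 0.0.0.0/0 clear@0
  + 180.66.27.16/28 (H1) depth=28
  lookup 180.66.27.17: bits 1011010001000010000110110001 walk d0:-→d1:-→d2:-→d3:-→d4:-→d5:-→d6:-→d7:-→d8:-→d9:-→d10:-→d11:-→d12:-→d13:-→d14:-→d15:-→d16:-→d17:-→d18:-→d19:-→d20:-→d21:-→d22:-→d23:-→d24:-→d25:-→d26:-→d27:-→d28:H1 -> H1
  lookup 69.30.232.56: bits ε walk d0:- -> no-route
  + 226.160.215.116/32 (H4) depth=32
  + 226.160.208.0/20 (H4) depth=20
  lookup 254.143.151.234: bits 111 walk d0:-→d1:-→d2:-→d3:- -> no-route
  lookup 180.66.27.16: bits 1011010001000010000110110001 walk d0:-→d1:-→d2:-→d3:-→d4:-→d5:-→d6:-→d7:-→d8:-→d9:-→d10:-→d11:-→d12:-→d13:-→d14:-→d15:-→d16:-→d17:-→d18:-→d19:-→d20:-→d21:-→d22:-→d23:-→d24:-→d25:-→d26:-→d27:-→d28:H1 -> H1
  lookup 180.66.27.19: bits 1011010001000010000110110001 walk d0:-→d1:-→d2:-→d3:-→d4:-→d5:-→d6:-→d7:-→d8:-→d9:-→d10:-→d11:-→d12:-→d13:-→d14:-→d15:-→d16:-→d17:-→d18:-→d19:-→d20:-→d21:-→d22:-→d23:-→d24:-→d25:-→d26:-→d27:-→d28:H1 -> H1
  + 180.0.0.0/8 (H2) depth=8
  + 177.193.189.161/32 (H2) depth=32
  + 177.192.0.0/12 (H3) depth=12
  + 0.0.0.0/0 (H0) depth=0
  + 226.0.0.0/8 (H3) depth=8
  + 0.0.0.0/0 (H3) depth=0
  lookup 180.66.27.19: bits 1011010001000010000110110001 walk d0:H3→d1:-→d2:-→d3:-→d4:-→d5:-→d6:-→d7:-→d8:H2→d9:-→d10:-→d11:-→d12:-→d13:-→d14:-→d15:-→d16:-→d17:-→d18:-→d19:-→d20:-→d21:-→d22:-→d23:-→d24:-→d25:-→d26:-→d27:-→d28:H1 -> H1
  lookup 226.160.215.116: bits 11100010101000001101011101110100 walk d0:H3→d1:-→d2:-→d3:-→d4:-→d5:-→d6:-→d7:-→d8:H3→d9:-→d10:-→d11:-→d12:-→d13:-→d14:-→d15:-→d16:-→d17:-→d18:-→d19:-→d20:H4→d21:-→d22:-→d23:-→d24:-→d25:-→d26:-→d27:-→d28:-→d29:-→d30:-→d31:-→d32:H4 -> H4
  - 180.0.0.0/8 clear@8
  lookup 226.160.208.15: bits 111000101010000011010 walk d0:H3→d1:-→d2:-→d3:-→d4:-→d5:-→d6:-→d7:-→d8:H3→d9:-→d10:-→d11:-→d12:-→d13:-→d14:-→d15:-→d16:-→d17:-→d18:-→d19:-→d20:H4→d21:- -> H4
  - 226.160.215.116/32 clear@32

== LOOKUPS ==
["H2","H2","H2","H2","H0","H1","no-route","no-route","H1","H1","H1","H4","H4"]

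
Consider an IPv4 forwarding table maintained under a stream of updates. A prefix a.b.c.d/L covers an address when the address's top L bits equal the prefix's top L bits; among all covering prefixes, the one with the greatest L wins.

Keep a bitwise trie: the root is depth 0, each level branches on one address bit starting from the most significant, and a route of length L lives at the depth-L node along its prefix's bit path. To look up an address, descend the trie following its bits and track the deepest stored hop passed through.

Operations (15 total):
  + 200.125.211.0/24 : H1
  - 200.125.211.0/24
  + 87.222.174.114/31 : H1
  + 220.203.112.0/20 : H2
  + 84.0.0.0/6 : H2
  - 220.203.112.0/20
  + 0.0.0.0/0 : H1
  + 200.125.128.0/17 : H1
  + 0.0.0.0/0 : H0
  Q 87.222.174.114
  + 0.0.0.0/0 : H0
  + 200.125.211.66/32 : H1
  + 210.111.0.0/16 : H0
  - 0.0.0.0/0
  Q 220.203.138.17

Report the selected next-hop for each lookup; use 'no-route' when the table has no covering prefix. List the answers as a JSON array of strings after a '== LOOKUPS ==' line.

Process each operation:
  + 200.125.211.0/24 (H1) depth=24
  del 200.125.211.0/24 (clear depth 24)
  + 87.222.174.114/31 (H1) depth=31
  + 220.203.112.0/20 (H2) depth=20
  + 84.0.0.0/6 (H2) depth=6
  del 220.203.112.0/20 (clear depth 20)
  + 0.0.0.0/0 (H1) depth=0
  + 200.125.128.0/17 (H1) depth=17
  + 0.0.0.0/0 (H0) depth=0
  Q 87.222.174.114: descend 0101011111011110101011100111001 ; hops seen [H0,H2,H1] ; pick H1
  + 0.0.0.0/0 (H0) depth=0
  + 200.125.211.66/32 (H1) depth=32
  + 210.111.0.0/16 (H0) depth=16
  del 0.0.0.0/0 (clear depth 0)
  Q 220.203.138.17: descend 1101110011001011 ; hops seen [∅] ; pick no-route

== LOOKUPS ==
["H1","no-route"]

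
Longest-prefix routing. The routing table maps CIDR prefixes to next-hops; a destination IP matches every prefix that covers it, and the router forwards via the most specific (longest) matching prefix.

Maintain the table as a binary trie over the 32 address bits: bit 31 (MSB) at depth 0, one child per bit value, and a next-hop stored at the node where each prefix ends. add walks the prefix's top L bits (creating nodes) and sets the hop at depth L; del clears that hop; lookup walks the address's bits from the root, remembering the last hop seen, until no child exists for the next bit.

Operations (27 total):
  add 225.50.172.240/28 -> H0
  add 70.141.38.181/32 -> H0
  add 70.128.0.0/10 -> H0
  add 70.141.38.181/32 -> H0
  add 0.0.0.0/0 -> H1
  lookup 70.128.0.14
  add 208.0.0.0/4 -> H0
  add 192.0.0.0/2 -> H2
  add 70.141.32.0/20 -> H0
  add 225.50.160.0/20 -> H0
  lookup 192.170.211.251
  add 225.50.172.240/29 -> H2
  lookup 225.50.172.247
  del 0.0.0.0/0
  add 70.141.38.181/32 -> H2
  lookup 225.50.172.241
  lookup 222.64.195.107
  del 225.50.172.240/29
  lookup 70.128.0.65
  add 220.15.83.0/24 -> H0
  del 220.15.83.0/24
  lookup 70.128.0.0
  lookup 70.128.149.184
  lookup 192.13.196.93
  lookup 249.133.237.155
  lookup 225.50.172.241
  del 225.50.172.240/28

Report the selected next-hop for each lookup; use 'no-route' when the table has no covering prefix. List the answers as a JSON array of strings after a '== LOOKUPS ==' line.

Apply in order:
  add 225.50.172.240/28 -> H0 at depth 28
  add 70.141.38.181/32 -> H0 at depth 32
  add 70.128.0.0/10 -> H0 at depth 10
  add 70.141.38.181/32 -> H0 at depth 32
  add 0.0.0.0/0 -> H1 at depth 0
  lookup 70.128.0.14: bits 010001101000 walk d0:H1→d1:-→d2:-→d3:-→d4:-→d5:-→d6:-→d7:-→d8:-→d9:-→d10:H0→d11:-→d12:- -> H0
  add 208.0.0.0/4 -> H0 at depth 4
  add 192.0.0.0/2 -> H2 at depth 2
  add 70.141.32.0/20 -> H0 at depth 20
  add 225.50.160.0/20 -> H0 at depth 20
  lookup 192.170.211.251: bits 110 walk d0:H1→d1:-→d2:H2→d3:- -> H2
  add 225.50.172.240/29 -> H2 at depth 29
  lookup 225.50.172.247: bits 11100001001100101010110011110 walk d0:H1→d1:-→d2:H2→d3:-→d4:-→d5:-→d6:-→d7:-→d8:-→d9:-→d10:-→d11:-→d12:-→d13:-→d14:-→d15:-→d16:-→d17:-→d18:-→d19:-→d20:H0→d21:-→d22:-→d23:-→d24:-→d25:-→d26:-→d27:-→d28:H0→d29:H2 -> H2
  - 0.0.0.0/0 clear@0
  add 70.141.38.181/32 -> H2 at depth 32
  lookup 225.50.172.241: bits 11100001001100101010110011110 walk d0:-→d1:-→d2:H2→d3:-→d4:-→d5:-→d6:-→d7:-→d8:-→d9:-→d10:-→d11:-→d12:-→d13:-→d14:-→d15:-→d16:-→d17:-→d18:-→d19:-→d20:H0→d21:-→d22:-→d23:-→d24:-→d25:-→d26:-→d27:-→d28:H0→d29:H2 -> H2
  lookup 222.64.195.107: bits 1101 walk d0:-→d1:-→d2:H2→d3:-→d4:H0 -> H0
  - 225.50.172.240/29 clear@29
  lookup 70.128.0.65: bits 010001101000 walk d0:-→d1:-→d2:-→d3:-→d4:-→d5:-→d6:-→d7:-→d8:-→d9:-→d10:H0→d11:-→d12:- -> H0
  add 220.15.83.0/24 -> H0 at depth 24
  - 220.15.83.0/24 clear@24
  lookup 70.128.0.0: bits 010001101000 walk d0:-→d1:-→d2:-→d3:-→d4:-→d5:-→d6:-→d7:-→d8:-→d9:-→d10:H0→d11:-→d12:- -> H0
  lookup 70.128.149.184: bits 010001101000 walk d0:-→d1:-→d2:-→d3:-→d4:-→d5:-→d6:-→d7:-→d8:-→d9:-→d10:H0→d11:-→d12:- -> H0
  lookup 192.13.196.93: bits 110 walk d0:-→d1:-→d2:H2→d3:- -> H2
  lookup 249.133.237.155: bits 111 walk d0:-→d1:-→d2:H2→d3:- -> H2
  lookup 225.50.172.241: bits 11100001001100101010110011110 walk d0:-→d1:-→d2:H2→d3:-→d4:-→d5:-→d6:-→d7:-→d8:-→d9:-→d10:-→d11:-→d12:-→d13:-→d14:-→d15:-→d16:-→d17:-→d18:-→d19:-→d20:H0→d21:-→d22:-→d23:-→d24:-→d25:-→d26:-→d27:-→d28:H0→d29:- -> H0
  - 225.50.172.240/28 clear@28

== LOOKUPS ==
["H0","H2","H2","H2","H0","H0","H0","H0","H2","H2","H0"]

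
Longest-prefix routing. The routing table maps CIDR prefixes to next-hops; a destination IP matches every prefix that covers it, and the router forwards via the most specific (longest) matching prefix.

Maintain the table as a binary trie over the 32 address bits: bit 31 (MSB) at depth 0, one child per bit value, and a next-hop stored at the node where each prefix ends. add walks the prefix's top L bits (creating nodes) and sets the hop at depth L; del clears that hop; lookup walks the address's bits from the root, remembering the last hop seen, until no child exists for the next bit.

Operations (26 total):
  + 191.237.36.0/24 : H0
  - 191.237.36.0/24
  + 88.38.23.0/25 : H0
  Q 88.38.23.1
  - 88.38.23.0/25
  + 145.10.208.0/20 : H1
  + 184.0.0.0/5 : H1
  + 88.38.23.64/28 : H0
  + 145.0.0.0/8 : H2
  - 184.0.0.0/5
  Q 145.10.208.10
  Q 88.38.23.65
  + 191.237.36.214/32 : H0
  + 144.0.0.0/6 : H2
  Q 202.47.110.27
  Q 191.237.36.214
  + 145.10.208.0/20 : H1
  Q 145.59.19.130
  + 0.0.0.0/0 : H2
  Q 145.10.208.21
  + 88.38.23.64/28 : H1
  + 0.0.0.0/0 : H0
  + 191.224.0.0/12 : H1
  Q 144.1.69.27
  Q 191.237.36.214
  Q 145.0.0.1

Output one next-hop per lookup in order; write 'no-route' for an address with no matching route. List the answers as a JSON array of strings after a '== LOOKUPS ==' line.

Process each operation:
  + 191.237.36.0/24 (H0) depth=24
  del 191.237.36.0/24 (clear depth 24)
  + 88.38.23.0/25 (H0) depth=25
  lookup 88.38.23.1: bits 0101100000100110000101110 walk d0:-→d1:-→d2:-→d3:-→d4:-→d5:-→d6:-→d7:-→d8:-→d9:-→d10:-→d11:-→d12:-→d13:-→d14:-→d15:-→d16:-→d17:-→d18:-→d19:-→d20:-→d21:-→d22:-→d23:-→d24:-→d25:H0 -> H0
  del 88.38.23.0/25 (clear depth 25)
  + 145.10.208.0/20 (H1) depth=20
  + 184.0.0.0/5 (H1) depth=5
  + 88.38.23.64/28 (H0) depth=28
  + 145.0.0.0/8 (H2) depth=8
  del 184.0.0.0/5 (clear depth 5)
  lookup 145.10.208.10: bits 10010001000010101101 walk d0:-→d1:-→d2:-→d3:-→d4:-→d5:-→d6:-→d7:-→d8:H2→d9:-→d10:-→d11:-→d12:-→d13:-→d14:-→d15:-→d16:-→d17:-→d18:-→d19:-→d20:H1 -> H1
  lookup 88.38.23.65: bits 0101100000100110000101110100 walk d0:-→d1:-→d2:-→d3:-→d4:-→d5:-→d6:-→d7:-→d8:-→d9:-→d10:-→d11:-→d12:-→d13:-→d14:-→d15:-→d16:-→d17:-→d18:-→d19:-→d20:-→d21:-→d22:-→d23:-→d24:-→d25:-→d26:-→d27:-→d28:H0 -> H0
  + 191.237.36.214/32 (H0) depth=32
  + 144.0.0.0/6 (H2) depth=6
  lookup 202.47.110.27: bits 1 walk d0:-→d1:- -> no-route
  lookup 191.237.36.214: bits 10111111111011010010010011010110 walk d0:-→d1:-→d2:-→d3:-→d4:-→d5:-→d6:-→d7:-→d8:-→d9:-→d10:-→d11:-→d12:-→d13:-→d14:-→d15:-→d16:-→d17:-→d18:-→d19:-→d20:-→d21:-→d22:-→d23:-→d24:-→d25:-→d26:-→d27:-→d28:-→d29:-→d30:-→d31:-→d32:H0 -> H0
  + 145.10.208.0/20 (H1) depth=20
  lookup 145.59.19.130: bits 1001000100 walk d0:-→d1:-→d2:-→d3:-→d4:-→d5:-→d6:H2→d7:-→d8:H2→d9:-→d10:- -> H2
  + 0.0.0.0/0 (H2) depth=0
  lookup 145.10.208.21: bits 10010001000010101101 walk d0:H2→d1:-→d2:-→d3:-→d4:-→d5:-→d6:H2→d7:-→d8:H2→d9:-→d10:-→d11:-→d12:-→d13:-→d14:-→d15:-→d16:-→d17:-→d18:-→d19:-→d20:H1 -> H1
  + 88.38.23.64/28 (H1) depth=28
  + 0.0.0.0/0 (H0) depth=0
  + 191.224.0.0/12 (H1) depth=12
  lookup 144.1.69.27: bits 1001000 walk d0:H0→d1:-→d2:-→d3:-→d4:-→d5:-→d6:H2→d7:- -> H2
  lookup 191.237.36.214: bits 10111111111011010010010011010110 walk d0:H0→d1:-→d2:-→d3:-→d4:-→d5:-→d6:-→d7:-→d8:-→d9:-→d10:-→d11:-→d12:H1→d13:-→d14:-→d15:-→d16:-→d17:-→d18:-→d19:-→d20:-→d21:-→d22:-→d23:-→d24:-→d25:-→d26:-→d27:-→d28:-→d29:-→d30:-→d31:-→d32:H0 -> H0
  lookup 145.0.0.1: bits 100100010000 walk d0:H0→d1:-→d2:-→d3:-→d4:-→d5:-→d6:H2→d7:-→d8:H2→d9:-→d10:-→d11:-→d12:- -> H2

== LOOKUPS ==
["H0","H1","H0","no-route","H0","H2","H1","H2","H0","H2"]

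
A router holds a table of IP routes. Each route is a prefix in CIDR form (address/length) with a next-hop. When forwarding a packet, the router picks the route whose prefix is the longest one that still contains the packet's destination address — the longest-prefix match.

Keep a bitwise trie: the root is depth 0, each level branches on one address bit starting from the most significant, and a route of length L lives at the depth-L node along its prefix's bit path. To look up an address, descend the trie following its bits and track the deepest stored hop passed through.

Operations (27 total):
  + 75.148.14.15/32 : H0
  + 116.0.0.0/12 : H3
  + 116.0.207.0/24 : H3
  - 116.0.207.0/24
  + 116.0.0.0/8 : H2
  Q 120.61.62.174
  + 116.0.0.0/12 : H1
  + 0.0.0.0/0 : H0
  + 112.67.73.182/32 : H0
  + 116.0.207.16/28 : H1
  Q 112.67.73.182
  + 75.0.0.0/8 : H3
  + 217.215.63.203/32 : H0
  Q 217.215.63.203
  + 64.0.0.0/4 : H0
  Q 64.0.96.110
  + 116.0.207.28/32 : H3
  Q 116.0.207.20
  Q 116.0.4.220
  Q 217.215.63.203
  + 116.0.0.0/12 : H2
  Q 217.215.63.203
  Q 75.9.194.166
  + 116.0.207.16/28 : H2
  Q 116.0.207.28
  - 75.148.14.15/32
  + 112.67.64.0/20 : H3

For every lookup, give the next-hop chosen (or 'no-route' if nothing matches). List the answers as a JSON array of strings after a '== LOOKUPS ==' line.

Process each operation:
  add 75.148.14.15/32 -> H0 at depth 32
  add 116.0.0.0/12 -> H3 at depth 12
  add 116.0.207.0/24 -> H3 at depth 24
  del 116.0.207.0/24 (clear depth 24)
  add 116.0.0.0/8 -> H2 at depth 8
  lookup 120.61.62.174: bits 0111 walk d0:-→d1:-→d2:-→d3:-→d4:- -> no-route
  add 116.0.0.0/12 -> H1 at depth 12
  add 0.0.0.0/0 -> H0 at depth 0
  add 112.67.73.182/32 -> H0 at depth 32
  add 116.0.207.16/28 -> H1 at depth 28
  lookup 112.67.73.182: bits 01110000010000110100100110110110 walk d0:H0→d1:-→d2:-→d3:-→d4:-→d5:-→d6:-→d7:-→d8:-→d9:-→d10:-→d11:-→d12:-→d13:-→d14:-→d15:-→d16:-→d17:-→d18:-→d19:-→d20:-→d21:-→d22:-→d23:-→d24:-→d25:-→d26:-→d27:-→d28:-→d29:-→d30:-→d31:-→d32:H0 -> H0
  add 75.0.0.0/8 -> H3 at depth 8
  add 217.215.63.203/32 -> H0 at depth 32
  lookup 217.215.63.203: bits 11011001110101110011111111001011 walk d0:H0→d1:-→d2:-→d3:-→d4:-→d5:-→d6:-→d7:-→d8:-→d9:-→d10:-→d11:-→d12:-→d13:-→d14:-→d15:-→d16:-→d17:-→d18:-→d19:-→d20:-→d21:-→d22:-→d23:-→d24:-→d25:-→d26:-→d27:-→d28:-→d29:-→d30:-→d31:-→d32:H0 -> H0
  add 64.0.0.0/4 -> H0 at depth 4
  lookup 64.0.96.110: bits 0100 walk d0:H0→d1:-→d2:-→d3:-→d4:H0 -> H0
  add 116.0.207.28/32 -> H3 at depth 32
  lookup 116.0.207.20: bits 0111010000000000110011110001 walk d0:H0→d1:-→d2:-→d3:-→d4:-→d5:-→d6:-→d7:-→d8:H2→d9:-→d10:-→d11:-→d12:H1→d13:-→d14:-→d15:-→d16:-→d17:-→d18:-→d19:-→d20:-→d21:-→d22:-→d23:-→d24:-→d25:-→d26:-→d27:-→d28:H1 -> H1
  lookup 116.0.4.220: bits 0111010000000000 walk d0:H0→d1:-→d2:-→d3:-→d4:-→d5:-→d6:-→d7:-→d8:H2→d9:-→d10:-→d11:-→d12:H1→d13:-→d14:-→d15:-→d16:- -> H1
  lookup 217.215.63.203: bits 11011001110101110011111111001011 walk d0:H0→d1:-→d2:-→d3:-→d4:-→d5:-→d6:-→d7:-→d8:-→d9:-→d10:-→d11:-→d12:-→d13:-→d14:-→d15:-→d16:-→d17:-→d18:-→d19:-→d20:-→d21:-→d22:-→d23:-→d24:-→d25:-→d26:-→d27:-→d28:-→d29:-→d30:-→d31:-→d32:H0 -> H0
  add 116.0.0.0/12 -> H2 at depth 12
  lookup 217.215.63.203: bits 11011001110101110011111111001011 walk d0:H0→d1:-→d2:-→d3:-→d4:-→d5:-→d6:-→d7:-→d8:-→d9:-→d10:-→d11:-→d12:-→d13:-→d14:-→d15:-→d16:-→d17:-→d18:-→d19:-→d20:-→d21:-→d22:-→d23:-→d24:-→d25:-→d26:-→d27:-→d28:-→d29:-→d30:-→d31:-→d32:H0 -> H0
  lookup 75.9.194.166: bits 01001011 walk d0:H0→d1:-→d2:-→d3:-→d4:H0→d5:-→d6:-→d7:-→d8:H3 -> H3
  add 116.0.207.16/28 -> H2 at depth 28
  lookup 116.0.207.28: bits 01110100000000001100111100011100 walk d0:H0→d1:-→d2:-→d3:-→d4:-→d5:-→d6:-→d7:-→d8:H2→d9:-→d10:-→d11:-→d12:H2→d13:-→d14:-→d15:-→d16:-→d17:-→d18:-→d19:-→d20:-→d21:-→d22:-→d23:-→d24:-→d25:-→d26:-→d27:-→d28:H2→d29:-→d30:-→d31:-→d32:H3 -> H3
  del 75.148.14.15/32 (clear depth 32)
  add 112.67.64.0/20 -> H3 at depth 20

== LOOKUPS ==
["no-route","H0","H0","H0","H1","H1","H0","H0","H3","H3"]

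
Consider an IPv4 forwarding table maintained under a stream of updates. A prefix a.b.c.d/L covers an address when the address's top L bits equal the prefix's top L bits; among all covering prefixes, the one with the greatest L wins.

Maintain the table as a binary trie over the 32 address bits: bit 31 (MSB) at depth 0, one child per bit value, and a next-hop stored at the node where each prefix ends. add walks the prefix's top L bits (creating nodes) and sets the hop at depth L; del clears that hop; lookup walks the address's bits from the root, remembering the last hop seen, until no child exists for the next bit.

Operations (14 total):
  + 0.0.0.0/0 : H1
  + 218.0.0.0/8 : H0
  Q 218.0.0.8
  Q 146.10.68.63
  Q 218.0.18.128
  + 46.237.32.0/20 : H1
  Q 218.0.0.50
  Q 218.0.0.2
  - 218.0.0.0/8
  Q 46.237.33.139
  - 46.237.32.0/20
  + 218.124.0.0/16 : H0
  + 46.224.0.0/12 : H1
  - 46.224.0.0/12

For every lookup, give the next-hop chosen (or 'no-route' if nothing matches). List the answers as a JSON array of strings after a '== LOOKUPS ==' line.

Trace:
  add 0.0.0.0/0 -> H1 at depth 0
  add 218.0.0.0/8 -> H0 at depth 8
  ? 218.0.0.8  path d0:H1→d1:-→d2:-→d3:-→d4:-→d5:-→d6:-→d7:-→d8:H0  best=H0
  ? 146.10.68.63  path d0:H1→d1:-  best=H1
  ? 218.0.18.128  path d0:H1→d1:-→d2:-→d3:-→d4:-→d5:-→d6:-→d7:-→d8:H0  best=H0
  add 46.237.32.0/20 -> H1 at depth 20
  ? 218.0.0.50  path d0:H1→d1:-→d2:-→d3:-→d4:-→d5:-→d6:-→d7:-→d8:H0  best=H0
  ? 218.0.0.2  path d0:H1→d1:-→d2:-→d3:-→d4:-→d5:-→d6:-→d7:-→d8:H0  best=H0
  del 218.0.0.0/8 (clear depth 8)
  ? 46.237.33.139  path d0:H1→d1:-→d2:-→d3:-→d4:-→d5:-→d6:-→d7:-→d8:-→d9:-→d10:-→d11:-→d12:-→d13:-→d14:-→d15:-→d16:-→d17:-→d18:-→d19:-→d20:H1  best=H1
  del 46.237.32.0/20 (clear depth 20)
  add 218.124.0.0/16 -> H0 at depth 16
  add 46.224.0.0/12 -> H1 at depth 12
  del 46.224.0.0/12 (clear depth 12)

== LOOKUPS ==
["H0","H1","H0","H0","H0","H1"]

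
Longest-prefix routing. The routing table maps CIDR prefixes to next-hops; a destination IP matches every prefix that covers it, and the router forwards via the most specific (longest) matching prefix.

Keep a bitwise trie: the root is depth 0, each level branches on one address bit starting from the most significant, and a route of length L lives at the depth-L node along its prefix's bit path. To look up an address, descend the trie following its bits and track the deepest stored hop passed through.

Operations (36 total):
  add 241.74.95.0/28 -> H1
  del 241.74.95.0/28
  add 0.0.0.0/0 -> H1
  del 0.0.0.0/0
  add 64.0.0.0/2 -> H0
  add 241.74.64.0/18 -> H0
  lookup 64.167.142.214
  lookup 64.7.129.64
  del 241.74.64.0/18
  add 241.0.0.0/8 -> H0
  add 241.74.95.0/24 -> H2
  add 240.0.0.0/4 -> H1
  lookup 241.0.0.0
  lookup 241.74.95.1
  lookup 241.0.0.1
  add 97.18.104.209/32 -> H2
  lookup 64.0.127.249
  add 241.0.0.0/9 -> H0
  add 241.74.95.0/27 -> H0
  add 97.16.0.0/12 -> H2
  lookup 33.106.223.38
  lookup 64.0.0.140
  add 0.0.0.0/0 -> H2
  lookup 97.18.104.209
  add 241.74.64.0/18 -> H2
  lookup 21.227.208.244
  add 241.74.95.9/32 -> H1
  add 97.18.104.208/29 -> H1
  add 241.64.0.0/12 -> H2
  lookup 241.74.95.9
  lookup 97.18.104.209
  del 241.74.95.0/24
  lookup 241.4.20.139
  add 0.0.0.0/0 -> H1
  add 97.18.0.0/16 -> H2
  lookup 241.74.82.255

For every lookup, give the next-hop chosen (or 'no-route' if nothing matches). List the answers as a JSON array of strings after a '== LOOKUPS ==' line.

Trace:
  add 241.74.95.0/28 -> H1 at depth 28
  - 241.74.95.0/28 clear@28
  add 0.0.0.0/0 -> H1 at depth 0
  - 0.0.0.0/0 clear@0
  add 64.0.0.0/2 -> H0 at depth 2
  add 241.74.64.0/18 -> H0 at depth 18
  lookup 64.167.142.214: bits 01 walk d0:-→d1:-→d2:H0 -> H0
  lookup 64.7.129.64: bits 01 walk d0:-→d1:-→d2:H0 -> H0
  - 241.74.64.0/18 clear@18
  add 241.0.0.0/8 -> H0 at depth 8
  add 241.74.95.0/24 -> H2 at depth 24
  add 240.0.0.0/4 -> H1 at depth 4
  lookup 241.0.0.0: bits 111100010 walk d0:-→d1:-→d2:-→d3:-→d4:H1→d5:-→d6:-→d7:-→d8:H0→d9:- -> H0
  lookup 241.74.95.1: bits 1111000101001010010111110000 walk d0:-→d1:-→d2:-→d3:-→d4:H1→d5:-→d6:-→d7:-→d8:H0→d9:-→d10:-→d11:-→d12:-→d13:-→d14:-→d15:-→d16:-→d17:-→d18:-→d19:-→d20:-→d21:-→d22:-→d23:-→d24:H2→d25:-→d26:-→d27:-→d28:- -> H2
  lookup 241.0.0.1: bits 111100010 walk d0:-→d1:-→d2:-→d3:-→d4:H1→d5:-→d6:-→d7:-→d8:H0→d9:- -> H0
  add 97.18.104.209/32 -> H2 at depth 32
  lookup 64.0.127.249: bits 01 walk d0:-→d1:-→d2:H0 -> H0
  add 241.0.0.0/9 -> H0 at depth 9
  add 241.74.95.0/27 -> H0 at depth 27
  add 97.16.0.0/12 -> H2 at depth 12
  lookup 33.106.223.38: bits 0 walk d0:-→d1:- -> no-route
  lookup 64.0.0.140: bits 01 walk d0:-→d1:-→d2:H0 -> H0
  add 0.0.0.0/0 -> H2 at depth 0
  lookup 97.18.104.209: bits 01100001000100100110100011010001 walk d0:H2→d1:-→d2:H0→d3:-→d4:-→d5:-→d6:-→d7:-→d8:-→d9:-→d10:-→d11:-→d12:H2→d13:-→d14:-→d15:-→d16:-→d17:-→d18:-→d19:-→d20:-→d21:-→d22:-→d23:-→d24:-→d25:-→d26:-→d27:-→d28:-→d29:-→d30:-→d31:-→d32:H2 -> H2
  add 241.74.64.0/18 -> H2 at depth 18
  lookup 21.227.208.244: bits 0 walk d0:H2→d1:- -> H2
  add 241.74.95.9/32 -> H1 at depth 32
  add 97.18.104.208/29 -> H1 at depth 29
  add 241.64.0.0/12 -> H2 at depth 12
  lookup 241.74.95.9: bits 11110001010010100101111100001001 walk d0:H2→d1:-→d2:-→d3:-→d4:H1→d5:-→d6:-→d7:-→d8:H0→d9:H0→d10:-→d11:-→d12:H2→d13:-→d14:-→d15:-→d16:-→d17:-→d18:H2→d19:-→d20:-→d21:-→d22:-→d23:-→d24:H2→d25:-→d26:-→d27:H0→d28:-→d29:-→d30:-→d31:-→d32:H1 -> H1
  lookup 97.18.104.209: bits 01100001000100100110100011010001 walk d0:H2→d1:-→d2:H0→d3:-→d4:-→d5:-→d6:-→d7:-→d8:-→d9:-→d10:-→d11:-→d12:H2→d13:-→d14:-→d15:-→d16:-→d17:-→d18:-→d19:-→d20:-→d21:-→d22:-→d23:-→d24:-→d25:-→d26:-→d27:-→d28:-→d29:H1→d30:-→d31:-→d32:H2 -> H2
  - 241.74.95.0/24 clear@24
  lookup 241.4.20.139: bits 111100010 walk d0:H2→d1:-→d2:-→d3:-→d4:H1→d5:-→d6:-→d7:-→d8:H0→d9:H0 -> H0
  add 0.0.0.0/0 -> H1 at depth 0
  add 97.18.0.0/16 -> H2 at depth 16
  lookup 241.74.82.255: bits 11110001010010100101 walk d0:H1→d1:-→d2:-→d3:-→d4:H1→d5:-→d6:-→d7:-→d8:H0→d9:H0→d10:-→d11:-→d12:H2→d13:-→d14:-→d15:-→d16:-→d17:-→d18:H2→d19:-→d20:- -> H2

== LOOKUPS ==
["H0","H0","H0","H2","H0","H0","no-route","H0","H2","H2","H1","H2","H0","H2"]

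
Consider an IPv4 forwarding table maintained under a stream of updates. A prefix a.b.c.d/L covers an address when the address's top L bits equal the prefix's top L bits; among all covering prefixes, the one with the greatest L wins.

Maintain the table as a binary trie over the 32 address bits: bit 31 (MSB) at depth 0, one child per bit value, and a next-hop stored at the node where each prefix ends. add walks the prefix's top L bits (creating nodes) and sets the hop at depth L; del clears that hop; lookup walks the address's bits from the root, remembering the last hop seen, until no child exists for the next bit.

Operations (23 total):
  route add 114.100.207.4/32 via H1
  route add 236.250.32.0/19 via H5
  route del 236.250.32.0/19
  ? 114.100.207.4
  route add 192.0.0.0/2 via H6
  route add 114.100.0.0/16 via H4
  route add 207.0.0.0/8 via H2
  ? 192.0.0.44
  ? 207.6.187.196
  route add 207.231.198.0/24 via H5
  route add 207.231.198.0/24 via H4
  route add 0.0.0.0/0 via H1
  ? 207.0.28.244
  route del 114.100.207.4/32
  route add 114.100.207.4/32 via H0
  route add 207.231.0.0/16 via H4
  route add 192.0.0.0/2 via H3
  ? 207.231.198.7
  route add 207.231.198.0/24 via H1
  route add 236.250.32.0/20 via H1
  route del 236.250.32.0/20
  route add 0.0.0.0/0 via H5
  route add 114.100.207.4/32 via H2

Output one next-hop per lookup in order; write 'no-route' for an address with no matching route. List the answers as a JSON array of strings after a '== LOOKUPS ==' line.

Trace:
  add 114.100.207.4/32 -> H1 at depth 32
  add 236.250.32.0/19 -> H5 at depth 19
  - 236.250.32.0/19 clear@19
  lookup 114.100.207.4: bits 01110010011001001100111100000100 walk d0:-→d1:-→d2:-→d3:-→d4:-→d5:-→d6:-→d7:-→d8:-→d9:-→d10:-→d11:-→d12:-→d13:-→d14:-→d15:-→d16:-→d17:-→d18:-→d19:-→d20:-→d21:-→d22:-→d23:-→d24:-→d25:-→d26:-→d27:-→d28:-→d29:-→d30:-→d31:-→d32:H1 -> H1
  add 192.0.0.0/2 -> H6 at depth 2
  add 114.100.0.0/16 -> H4 at depth 16
  add 207.0.0.0/8 -> H2 at depth 8
  lookup 192.0.0.44: bits 1100 walk d0:-→d1:-→d2:H6→d3:-→d4:- -> H6
  lookup 207.6.187.196: bits 11001111 walk d0:-→d1:-→d2:H6→d3:-→d4:-→d5:-→d6:-→d7:-→d8:H2 -> H2
  add 207.231.198.0/24 -> H5 at depth 24
  add 207.231.198.0/24 -> H4 at depth 24
  add 0.0.0.0/0 -> H1 at depth 0
  lookup 207.0.28.244: bits 11001111 walk d0:H1→d1:-→d2:H6→d3:-→d4:-→d5:-→d6:-→d7:-→d8:H2 -> H2
  - 114.100.207.4/32 clear@32
  add 114.100.207.4/32 -> H0 at depth 32
  add 207.231.0.0/16 -> H4 at depth 16
  add 192.0.0.0/2 -> H3 at depth 2
  lookup 207.231.198.7: bits 110011111110011111000110 walk d0:H1→d1:-→d2:H3→d3:-→d4:-→d5:-→d6:-→d7:-→d8:H2→d9:-→d10:-→d11:-→d12:-→d13:-→d14:-→d15:-→d16:H4→d17:-→d18:-→d19:-→d20:-→d21:-→d22:-→d23:-→d24:H4 -> H4
  add 207.231.198.0/24 -> H1 at depth 24
  add 236.250.32.0/20 -> H1 at depth 20
  - 236.250.32.0/20 clear@20
  add 0.0.0.0/0 -> H5 at depth 0
  add 114.100.207.4/32 -> H2 at depth 32

== LOOKUPS ==
["H1","H6","H2","H2","H4"]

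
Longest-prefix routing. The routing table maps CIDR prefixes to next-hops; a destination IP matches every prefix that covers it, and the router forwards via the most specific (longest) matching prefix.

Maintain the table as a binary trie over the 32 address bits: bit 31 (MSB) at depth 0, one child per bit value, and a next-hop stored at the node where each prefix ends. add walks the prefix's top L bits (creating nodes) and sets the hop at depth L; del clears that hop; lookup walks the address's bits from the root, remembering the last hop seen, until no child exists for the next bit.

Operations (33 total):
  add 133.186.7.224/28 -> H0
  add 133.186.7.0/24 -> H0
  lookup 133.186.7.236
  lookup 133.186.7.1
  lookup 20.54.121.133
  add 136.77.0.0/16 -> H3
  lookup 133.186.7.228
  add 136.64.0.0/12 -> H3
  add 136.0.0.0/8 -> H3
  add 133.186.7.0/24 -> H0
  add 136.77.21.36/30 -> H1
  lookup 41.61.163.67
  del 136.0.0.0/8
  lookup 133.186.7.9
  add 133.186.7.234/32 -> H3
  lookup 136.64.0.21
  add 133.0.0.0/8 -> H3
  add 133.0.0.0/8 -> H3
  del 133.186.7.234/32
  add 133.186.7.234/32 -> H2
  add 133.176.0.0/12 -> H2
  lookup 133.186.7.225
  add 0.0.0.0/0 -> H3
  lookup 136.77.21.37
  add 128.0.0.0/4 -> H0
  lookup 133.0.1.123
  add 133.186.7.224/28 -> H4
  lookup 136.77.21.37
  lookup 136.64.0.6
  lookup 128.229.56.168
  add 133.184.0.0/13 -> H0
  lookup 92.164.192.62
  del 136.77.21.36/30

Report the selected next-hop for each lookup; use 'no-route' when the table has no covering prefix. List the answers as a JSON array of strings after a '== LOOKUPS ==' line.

Process each operation:
  + 133.186.7.224/28 (H0) depth=28
  + 133.186.7.0/24 (H0) depth=24
  Q 133.186.7.236: descend 1000010110111010000001111110 ; hops seen [H0,H0] ; pick H0
  Q 133.186.7.1: descend 100001011011101000000111 ; hops seen [H0] ; pick H0
  Q 20.54.121.133: descend ε ; hops seen [∅] ; pick no-route
  + 136.77.0.0/16 (H3) depth=16
  Q 133.186.7.228: descend 1000010110111010000001111110 ; hops seen [H0,H0] ; pick H0
  + 136.64.0.0/12 (H3) depth=12
  + 136.0.0.0/8 (H3) depth=8
  + 133.186.7.0/24 (H0) depth=24
  + 136.77.21.36/30 (H1) depth=30
  Q 41.61.163.67: descend ε ; hops seen [∅] ; pick no-route
  del 136.0.0.0/8 (clear depth 8)
  Q 133.186.7.9: descend 100001011011101000000111 ; hops seen [H0] ; pick H0
  + 133.186.7.234/32 (H3) depth=32
  Q 136.64.0.21: descend 100010000100 ; hops seen [H3] ; pick H3
  + 133.0.0.0/8 (H3) depth=8
  + 133.0.0.0/8 (H3) depth=8
  del 133.186.7.234/32 (clear depth 32)
  + 133.186.7.234/32 (H2) depth=32
  + 133.176.0.0/12 (H2) depth=12
  Q 133.186.7.225: descend 1000010110111010000001111110 ; hops seen [H3,H2,H0,H0] ; pick H0
  + 0.0.0.0/0 (H3) depth=0
  Q 136.77.21.37: descend 100010000100110100010101001001 ; hops seen [H3,H3,H3,H1] ; pick H1
  + 128.0.0.0/4 (H0) depth=4
  Q 133.0.1.123: descend 10000101 ; hops seen [H3,H0,H3] ; pick H3
  + 133.186.7.224/28 (H4) depth=28
  Q 136.77.21.37: descend 100010000100110100010101001001 ; hops seen [H3,H0,H3,H3,H1] ; pick H1
  Q 136.64.0.6: descend 100010000100 ; hops seen [H3,H0,H3] ; pick H3
  Q 128.229.56.168: descend 10000 ; hops seen [H3,H0] ; pick H0
  + 133.184.0.0/13 (H0) depth=13
  Q 92.164.192.62: descend ε ; hops seen [H3] ; pick H3
  del 136.77.21.36/30 (clear depth 30)

== LOOKUPS ==
["H0","H0","no-route","H0","no-route","H0","H3","H0","H1","H3","H1","H3","H0","H3"]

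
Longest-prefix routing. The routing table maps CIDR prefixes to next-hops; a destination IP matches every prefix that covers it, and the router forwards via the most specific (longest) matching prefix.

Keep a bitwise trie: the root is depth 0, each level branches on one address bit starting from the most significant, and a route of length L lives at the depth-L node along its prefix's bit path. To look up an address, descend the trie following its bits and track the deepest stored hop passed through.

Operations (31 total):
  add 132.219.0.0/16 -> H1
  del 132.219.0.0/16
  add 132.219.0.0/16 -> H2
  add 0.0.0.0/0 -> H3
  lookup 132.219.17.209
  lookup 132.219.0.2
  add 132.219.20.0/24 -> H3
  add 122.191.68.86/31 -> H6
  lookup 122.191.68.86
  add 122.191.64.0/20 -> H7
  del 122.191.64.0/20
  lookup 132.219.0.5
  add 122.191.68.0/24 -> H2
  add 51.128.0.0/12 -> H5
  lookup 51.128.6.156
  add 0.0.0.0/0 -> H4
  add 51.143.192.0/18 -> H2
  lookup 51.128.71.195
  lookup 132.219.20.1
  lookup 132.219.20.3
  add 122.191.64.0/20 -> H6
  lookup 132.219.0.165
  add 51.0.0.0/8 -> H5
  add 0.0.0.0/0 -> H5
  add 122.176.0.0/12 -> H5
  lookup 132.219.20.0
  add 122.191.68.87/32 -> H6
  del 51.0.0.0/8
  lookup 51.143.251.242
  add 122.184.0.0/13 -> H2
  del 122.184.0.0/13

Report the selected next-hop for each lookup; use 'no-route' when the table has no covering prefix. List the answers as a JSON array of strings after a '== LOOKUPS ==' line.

Process each operation:
  + 132.219.0.0/16 (H1) depth=16
  - 132.219.0.0/16 clear@16
  + 132.219.0.0/16 (H2) depth=16
  + 0.0.0.0/0 (H3) depth=0
  ? 132.219.17.209  path d0:H3→d1:-→d2:-→d3:-→d4:-→d5:-→d6:-→d7:-→d8:-→d9:-→d10:-→d11:-→d12:-→d13:-→d14:-→d15:-→d16:H2  best=H2
  ? 132.219.0.2  path d0:H3→d1:-→d2:-→d3:-→d4:-→d5:-→d6:-→d7:-→d8:-→d9:-→d10:-→d11:-→d12:-→d13:-→d14:-→d15:-→d16:H2  best=H2
  + 132.219.20.0/24 (H3) depth=24
  + 122.191.68.86/31 (H6) depth=31
  ? 122.191.68.86  path d0:H3→d1:-→d2:-→d3:-→d4:-→d5:-→d6:-→d7:-→d8:-→d9:-→d10:-→d11:-→d12:-→d13:-→d14:-→d15:-→d16:-→d17:-→d18:-→d19:-→d20:-→d21:-→d22:-→d23:-→d24:-→d25:-→d26:-→d27:-→d28:-→d29:-→d30:-→d31:H6  best=H6
  + 122.191.64.0/20 (H7) depth=20
  - 122.191.64.0/20 clear@20
  ? 132.219.0.5  path d0:H3→d1:-→d2:-→d3:-→d4:-→d5:-→d6:-→d7:-→d8:-→d9:-→d10:-→d11:-→d12:-→d13:-→d14:-→d15:-→d16:H2→d17:-→d18:-→d19:-  best=H2
  + 122.191.68.0/24 (H2) depth=24
  + 51.128.0.0/12 (H5) depth=12
  ? 51.128.6.156  path d0:H3→d1:-→d2:-→d3:-→d4:-→d5:-→d6:-→d7:-→d8:-→d9:-→d10:-→d11:-→d12:H5  best=H5
  + 0.0.0.0/0 (H4) depth=0
  + 51.143.192.0/18 (H2) depth=18
  ? 51.128.71.195  path d0:H4→d1:-→d2:-→d3:-→d4:-→d5:-→d6:-→d7:-→d8:-→d9:-→d10:-→d11:-→d12:H5  best=H5
  ? 132.219.20.1  path d0:H4→d1:-→d2:-→d3:-→d4:-→d5:-→d6:-→d7:-→d8:-→d9:-→d10:-→d11:-→d12:-→d13:-→d14:-→d15:-→d16:H2→d17:-→d18:-→d19:-→d20:-→d21:-→d22:-→d23:-→d24:H3  best=H3
  ? 132.219.20.3  path d0:H4→d1:-→d2:-→d3:-→d4:-→d5:-→d6:-→d7:-→d8:-→d9:-→d10:-→d11:-→d12:-→d13:-→d14:-→d15:-→d16:H2→d17:-→d18:-→d19:-→d20:-→d21:-→d22:-→d23:-→d24:H3  best=H3
  + 122.191.64.0/20 (H6) depth=20
  ? 132.219.0.165  path d0:H4→d1:-→d2:-→d3:-→d4:-→d5:-→d6:-→d7:-→d8:-→d9:-→d10:-→d11:-→d12:-→d13:-→d14:-→d15:-→d16:H2→d17:-→d18:-→d19:-  best=H2
  + 51.0.0.0/8 (H5) depth=8
  + 0.0.0.0/0 (H5) depth=0
  + 122.176.0.0/12 (H5) depth=12
  ? 132.219.20.0  path d0:H5→d1:-→d2:-→d3:-→d4:-→d5:-→d6:-→d7:-→d8:-→d9:-→d10:-→d11:-→d12:-→d13:-→d14:-→d15:-→d16:H2→d17:-→d18:-→d19:-→d20:-→d21:-→d22:-→d23:-→d24:H3  best=H3
  + 122.191.68.87/32 (H6) depth=32
  - 51.0.0.0/8 clear@8
  ? 51.143.251.242  path d0:H5→d1:-→d2:-→d3:-→d4:-→d5:-→d6:-→d7:-→d8:-→d9:-→d10:-→d11:-→d12:H5→d13:-→d14:-→d15:-→d16:-→d17:-→d18:H2  best=H2
  + 122.184.0.0/13 (H2) depth=13
  - 122.184.0.0/13 clear@13

== LOOKUPS ==
["H2","H2","H6","H2","H5","H5","H3","H3","H2","H3","H2"]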